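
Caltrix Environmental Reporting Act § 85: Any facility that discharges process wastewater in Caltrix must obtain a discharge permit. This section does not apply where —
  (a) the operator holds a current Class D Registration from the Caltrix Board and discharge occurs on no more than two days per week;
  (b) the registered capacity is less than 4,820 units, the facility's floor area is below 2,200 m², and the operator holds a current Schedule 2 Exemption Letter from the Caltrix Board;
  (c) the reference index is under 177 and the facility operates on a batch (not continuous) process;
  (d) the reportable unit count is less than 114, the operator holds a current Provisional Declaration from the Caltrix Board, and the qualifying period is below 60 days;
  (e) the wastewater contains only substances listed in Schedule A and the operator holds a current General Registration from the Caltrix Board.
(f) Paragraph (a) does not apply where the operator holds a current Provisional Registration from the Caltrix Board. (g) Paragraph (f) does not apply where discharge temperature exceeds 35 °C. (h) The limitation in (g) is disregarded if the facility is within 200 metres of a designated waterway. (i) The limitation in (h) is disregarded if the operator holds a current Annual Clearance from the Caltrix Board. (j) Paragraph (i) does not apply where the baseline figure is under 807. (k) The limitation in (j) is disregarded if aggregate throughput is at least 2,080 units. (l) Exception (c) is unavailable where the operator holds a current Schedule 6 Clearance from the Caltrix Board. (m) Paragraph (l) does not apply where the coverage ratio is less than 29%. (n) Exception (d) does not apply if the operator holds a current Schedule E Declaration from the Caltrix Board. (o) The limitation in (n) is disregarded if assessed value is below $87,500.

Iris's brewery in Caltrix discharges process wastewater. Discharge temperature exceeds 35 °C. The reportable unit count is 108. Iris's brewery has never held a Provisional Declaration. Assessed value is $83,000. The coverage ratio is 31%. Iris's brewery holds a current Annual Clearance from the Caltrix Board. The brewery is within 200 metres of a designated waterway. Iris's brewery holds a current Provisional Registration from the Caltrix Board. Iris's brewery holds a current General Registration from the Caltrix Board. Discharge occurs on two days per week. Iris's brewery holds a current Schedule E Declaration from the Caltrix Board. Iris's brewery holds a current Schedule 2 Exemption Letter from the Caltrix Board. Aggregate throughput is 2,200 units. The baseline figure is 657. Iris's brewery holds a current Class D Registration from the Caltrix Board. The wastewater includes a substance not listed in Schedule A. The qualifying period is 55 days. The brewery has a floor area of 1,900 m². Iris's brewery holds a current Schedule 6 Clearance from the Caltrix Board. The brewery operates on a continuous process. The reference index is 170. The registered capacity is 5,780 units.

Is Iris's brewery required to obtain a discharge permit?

All of (a)'s requirements are met (a current Class D Registration is held; discharge occurs on no more than two days per week). Applying paragraphs (f)–(k): (f) would limit (a) — a current Provisional Registration is held — but (g) sets (f) aside: (g) is triggered — discharge temperature exceeds 35 °C. (h) is triggered (the brewery is within 200 m of a designated waterway), but is displaced by (i): (i) is engaged — a current Annual Clearance is held. (j) would limit (i) — the baseline figure is 657, under the 807 limit — but (k) sets (j) aside: (k) is engaged — aggregate throughput is 2,200 units, meeting the 2,080 units threshold. Exception (a) stands.
Exception (b) requires that the registered capacity is less than 4,820 units; but the registered capacity is 5,780 units, not less than 4,820 units, so (b) is unavailable.
Exception (c) requires that the facility operates on a batch (not continuous) process; but the facility operates on a continuous process, so (c) is unavailable.
Exception (d) does not apply: no current Provisional Declaration is held.
Exception (e) does not apply: the wastewater includes a non-Schedule-A substance.

No — exception (a) applies; Iris's brewery is not required to obtain a discharge permit.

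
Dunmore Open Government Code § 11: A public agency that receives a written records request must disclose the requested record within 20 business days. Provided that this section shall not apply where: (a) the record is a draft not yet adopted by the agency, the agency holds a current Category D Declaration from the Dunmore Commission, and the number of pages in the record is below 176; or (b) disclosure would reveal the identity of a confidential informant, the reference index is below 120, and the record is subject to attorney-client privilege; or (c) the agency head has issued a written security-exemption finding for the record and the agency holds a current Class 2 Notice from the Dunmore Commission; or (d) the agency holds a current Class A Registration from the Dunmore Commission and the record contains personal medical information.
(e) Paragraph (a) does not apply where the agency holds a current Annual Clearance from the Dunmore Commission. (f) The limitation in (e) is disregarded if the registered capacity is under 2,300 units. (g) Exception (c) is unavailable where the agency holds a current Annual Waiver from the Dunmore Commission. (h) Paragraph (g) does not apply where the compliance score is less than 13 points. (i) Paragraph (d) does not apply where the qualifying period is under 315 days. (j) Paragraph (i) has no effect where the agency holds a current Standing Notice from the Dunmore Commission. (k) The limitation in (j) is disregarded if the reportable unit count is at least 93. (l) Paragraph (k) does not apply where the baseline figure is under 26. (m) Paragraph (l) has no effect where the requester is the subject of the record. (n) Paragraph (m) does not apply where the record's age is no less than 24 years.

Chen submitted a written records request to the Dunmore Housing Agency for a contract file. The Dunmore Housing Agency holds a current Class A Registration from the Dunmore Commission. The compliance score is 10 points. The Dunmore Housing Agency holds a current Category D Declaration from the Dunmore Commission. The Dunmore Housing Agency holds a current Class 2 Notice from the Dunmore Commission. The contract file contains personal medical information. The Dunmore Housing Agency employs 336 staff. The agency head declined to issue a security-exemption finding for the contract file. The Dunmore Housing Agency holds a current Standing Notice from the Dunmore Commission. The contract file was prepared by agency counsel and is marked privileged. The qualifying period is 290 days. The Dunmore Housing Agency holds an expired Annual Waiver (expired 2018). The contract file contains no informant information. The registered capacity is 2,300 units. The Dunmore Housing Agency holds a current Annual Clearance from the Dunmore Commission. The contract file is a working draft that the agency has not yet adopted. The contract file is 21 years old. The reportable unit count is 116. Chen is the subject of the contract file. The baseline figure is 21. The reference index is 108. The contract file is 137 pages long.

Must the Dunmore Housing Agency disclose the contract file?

Yes — the Dunmore Housing Agency must disclose the contract file.

Exception (a): the contract file is an unadopted draft; a current Category D Declaration is held; the number of pages in the record is 137, below the 176 limit — every condition holds. However, paragraphs (e)–(f) must be considered: (e) applies — a current Annual Clearance is held. (f) is not triggered (the registered capacity is 2,300 units, not under 2,300 units), so (e) stands. So (a) is unavailable.
Exception (b) fails — the contract file contains no informant information.
Exception (c) fails — the agency head declined to issue a security-exemption finding.
Exception (d)'s conditions are all satisfied: a current Class A Registration is held; the contract file contains personal medical information. However, paragraphs (i)–(n) must be considered: (i) operates against (d): the qualifying period is 290 days, under the 315 days limit. (j) is engaged (a current Standing Notice is held), but is displaced by (k): (k) operates against (j): the reportable unit count is 116, meeting the 93 threshold. (l) would limit (k) — the baseline figure is 21, under the 26 limit — but (m) sets (l) aside: (m) operates against (l): Chen is the subject of the contract file. (n) is not engaged (the record's age is 21 years, short of 24 years), so (m) stands. So (d) is unavailable.
No exception applies. The general rule governs.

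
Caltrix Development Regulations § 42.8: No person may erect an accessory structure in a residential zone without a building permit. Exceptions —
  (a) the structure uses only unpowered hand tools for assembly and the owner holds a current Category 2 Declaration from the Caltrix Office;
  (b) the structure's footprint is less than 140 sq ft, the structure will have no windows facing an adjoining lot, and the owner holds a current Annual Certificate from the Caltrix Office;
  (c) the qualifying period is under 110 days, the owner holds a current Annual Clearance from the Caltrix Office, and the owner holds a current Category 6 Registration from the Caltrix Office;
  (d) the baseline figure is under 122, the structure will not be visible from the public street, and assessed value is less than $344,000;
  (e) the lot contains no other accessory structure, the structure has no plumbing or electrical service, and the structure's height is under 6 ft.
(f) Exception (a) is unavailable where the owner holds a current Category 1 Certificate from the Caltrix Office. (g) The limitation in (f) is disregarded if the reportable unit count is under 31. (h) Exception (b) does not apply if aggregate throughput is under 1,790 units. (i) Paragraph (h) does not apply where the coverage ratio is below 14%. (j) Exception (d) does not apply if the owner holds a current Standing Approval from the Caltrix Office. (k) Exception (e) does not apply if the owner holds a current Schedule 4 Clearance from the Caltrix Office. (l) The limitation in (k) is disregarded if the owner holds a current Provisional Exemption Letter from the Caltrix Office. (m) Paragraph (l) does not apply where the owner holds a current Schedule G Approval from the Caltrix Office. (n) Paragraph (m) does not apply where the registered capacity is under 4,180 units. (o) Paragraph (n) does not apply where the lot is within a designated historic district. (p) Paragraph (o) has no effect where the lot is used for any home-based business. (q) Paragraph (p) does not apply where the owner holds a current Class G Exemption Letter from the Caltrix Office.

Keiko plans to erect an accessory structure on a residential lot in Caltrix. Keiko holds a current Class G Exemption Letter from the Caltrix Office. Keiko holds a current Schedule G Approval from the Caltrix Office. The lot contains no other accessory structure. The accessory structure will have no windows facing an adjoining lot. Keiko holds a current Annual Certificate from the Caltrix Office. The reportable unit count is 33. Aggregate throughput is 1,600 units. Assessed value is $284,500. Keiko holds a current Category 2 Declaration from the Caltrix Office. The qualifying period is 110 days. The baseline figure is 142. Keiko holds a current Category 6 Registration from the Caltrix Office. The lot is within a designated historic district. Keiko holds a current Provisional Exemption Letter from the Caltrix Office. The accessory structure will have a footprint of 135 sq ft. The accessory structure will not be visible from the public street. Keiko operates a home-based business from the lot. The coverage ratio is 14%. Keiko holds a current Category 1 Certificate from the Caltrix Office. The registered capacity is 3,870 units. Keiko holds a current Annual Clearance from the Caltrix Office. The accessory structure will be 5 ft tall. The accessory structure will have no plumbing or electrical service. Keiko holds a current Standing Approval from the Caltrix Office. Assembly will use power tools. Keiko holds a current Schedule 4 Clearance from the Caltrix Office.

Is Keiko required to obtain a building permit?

Yes — Keiko must obtain a building permit.

Exception (a) does not apply: assembly uses power tools.
Exception (b) is satisfied on its face — the structure's footprint is 135 sq ft, less than the 140 sq ft limit; no windows face an adjoining lot; a current Annual Certificate is held. But: (h) operates against (b): aggregate throughput is 1,600 units, under the 1,790 units limit. (i), which would lift (h), is inapplicable — the coverage ratio is 14%, not below 14%. So (b) is unavailable.
Exception (c) does not apply: the qualifying period is 110 days, not under 110 days.
Exception (d) requires that the baseline figure is under 122; but the baseline figure is 142, not under 122, so (d) is unavailable.
All of (e)'s requirements are met (the lot has no other accessory structure; there is no plumbing or electrical service; the structure's height is 5 ft, under the 6 ft limit). But applying paragraphs (k)–(q): (k) operates against (e): a current Schedule 4 Clearance is held. (l) applies (a current Provisional Exemption Letter is held), but is set aside by (m): (m) operates against (l): a current Schedule G Approval is held. (n) would limit (m) — the registered capacity is 3,870 units, under the 4,180 units limit — but (o) sets (n) aside: (o) is engaged — the lot is in a historic district. (p) would limit (o) — a home-based business operates on the lot — but (q) sets (p) aside: (q) operates against (p): a current Class G Exemption Letter is held. Exception (e) does not apply.
None of the exceptions is available; § 42.8 applies in full.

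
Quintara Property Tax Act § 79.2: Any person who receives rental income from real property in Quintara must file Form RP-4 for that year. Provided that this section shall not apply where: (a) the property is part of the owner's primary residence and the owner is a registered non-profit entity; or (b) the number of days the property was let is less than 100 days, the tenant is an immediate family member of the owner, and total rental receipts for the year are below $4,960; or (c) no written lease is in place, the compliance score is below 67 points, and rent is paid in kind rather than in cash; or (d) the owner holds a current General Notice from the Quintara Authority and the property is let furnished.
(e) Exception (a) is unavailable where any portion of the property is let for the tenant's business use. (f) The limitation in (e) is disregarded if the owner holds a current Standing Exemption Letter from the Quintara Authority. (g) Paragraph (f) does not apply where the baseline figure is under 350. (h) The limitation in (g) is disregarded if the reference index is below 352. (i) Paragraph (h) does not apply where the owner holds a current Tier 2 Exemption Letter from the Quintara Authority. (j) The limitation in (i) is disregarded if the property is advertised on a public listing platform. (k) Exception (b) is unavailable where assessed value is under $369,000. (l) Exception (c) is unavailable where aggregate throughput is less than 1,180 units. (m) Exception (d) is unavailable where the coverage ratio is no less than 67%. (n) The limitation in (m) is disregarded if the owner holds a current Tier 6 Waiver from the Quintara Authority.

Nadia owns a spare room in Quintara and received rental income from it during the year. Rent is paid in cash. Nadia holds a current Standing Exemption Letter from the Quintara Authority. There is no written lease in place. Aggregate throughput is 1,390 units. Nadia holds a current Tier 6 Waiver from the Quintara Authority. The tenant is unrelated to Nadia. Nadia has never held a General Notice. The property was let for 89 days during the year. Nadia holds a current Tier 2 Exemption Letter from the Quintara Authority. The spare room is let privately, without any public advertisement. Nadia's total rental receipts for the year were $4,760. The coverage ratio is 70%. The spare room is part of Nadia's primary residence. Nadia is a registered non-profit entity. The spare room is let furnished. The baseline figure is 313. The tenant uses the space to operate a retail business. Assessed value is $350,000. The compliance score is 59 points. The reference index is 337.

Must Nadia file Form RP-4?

Exception (a): the spare room is part of the primary residence; Nadia is a registered non-profit — every condition holds. However, paragraphs (e)–(j) must be considered: (e) operates against (a): the space is let for business use. (f) would limit (e) — a current Standing Exemption Letter is held — but (g) sets (f) aside: (g) applies — the baseline figure is 313, under the 350 limit. (h) is engaged (the reference index is 337, below the 352 limit), but is itself disapplied by (i): (i) operates — a current Tier 2 Exemption Letter is held. (j) is inapplicable (the property is let privately without advertisement), so (i) stands. (a) is therefore removed.
Exception (b) does not apply: the tenant is unrelated to the owner.
Exception (c) does not apply: rent is paid in cash.
Exception (d) does not apply: the General Notice is not current.
Every exception is unavailable, so the rule governs.

Yes — Nadia must file Form RP-4.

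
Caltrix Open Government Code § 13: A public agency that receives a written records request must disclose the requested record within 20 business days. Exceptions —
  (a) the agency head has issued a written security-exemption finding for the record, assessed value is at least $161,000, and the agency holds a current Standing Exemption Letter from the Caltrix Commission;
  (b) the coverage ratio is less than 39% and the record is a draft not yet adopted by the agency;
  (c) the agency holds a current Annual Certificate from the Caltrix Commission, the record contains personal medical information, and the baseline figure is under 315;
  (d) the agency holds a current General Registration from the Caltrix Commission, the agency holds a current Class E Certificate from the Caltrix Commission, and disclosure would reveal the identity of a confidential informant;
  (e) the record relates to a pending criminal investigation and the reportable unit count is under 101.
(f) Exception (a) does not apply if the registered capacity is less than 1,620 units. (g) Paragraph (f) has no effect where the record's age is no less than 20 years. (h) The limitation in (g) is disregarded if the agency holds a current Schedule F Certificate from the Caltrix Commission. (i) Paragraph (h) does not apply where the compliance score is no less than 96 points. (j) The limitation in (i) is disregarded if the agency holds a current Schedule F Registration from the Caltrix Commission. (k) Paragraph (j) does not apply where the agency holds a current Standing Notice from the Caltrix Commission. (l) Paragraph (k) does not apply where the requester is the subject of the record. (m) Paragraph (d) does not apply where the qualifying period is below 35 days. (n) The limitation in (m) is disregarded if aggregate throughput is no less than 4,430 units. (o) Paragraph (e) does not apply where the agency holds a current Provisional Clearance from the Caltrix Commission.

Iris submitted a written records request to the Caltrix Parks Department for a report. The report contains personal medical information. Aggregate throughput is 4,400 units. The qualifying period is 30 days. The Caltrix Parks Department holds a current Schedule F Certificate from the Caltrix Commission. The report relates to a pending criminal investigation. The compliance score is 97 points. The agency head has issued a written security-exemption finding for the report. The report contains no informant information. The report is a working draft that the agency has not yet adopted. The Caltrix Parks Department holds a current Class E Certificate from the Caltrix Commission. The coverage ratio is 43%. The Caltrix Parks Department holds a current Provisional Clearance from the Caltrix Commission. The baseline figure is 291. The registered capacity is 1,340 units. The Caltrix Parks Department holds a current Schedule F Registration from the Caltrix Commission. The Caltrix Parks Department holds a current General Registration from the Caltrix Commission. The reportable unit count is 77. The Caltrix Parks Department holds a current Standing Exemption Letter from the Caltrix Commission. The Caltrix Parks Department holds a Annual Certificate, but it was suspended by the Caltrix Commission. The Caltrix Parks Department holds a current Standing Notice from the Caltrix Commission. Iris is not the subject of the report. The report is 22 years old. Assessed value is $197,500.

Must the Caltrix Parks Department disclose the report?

No — exception (a) applies; the Caltrix Parks Department is not required to disclose the report.

Exception (a)'s conditions are all satisfied: a written security-exemption finding has been issued; assessed value is $197,500, meeting the $161,000 threshold; a current Standing Exemption Letter is held. Under paragraphs (f)–(l): (f) is engaged (the registered capacity is 1,340 units, less than the 1,620 units limit), but is overridden by (g): (g) is engaged — the record's age is 22 years, meeting the 20 years threshold. (h) would limit (g) — a current Schedule F Certificate is held — but (i) sets (h) aside: (i) applies — the compliance score is 97 points, meeting the 96 points threshold. (j) would limit (i) — a current Schedule F Registration is held — but (k) sets (j) aside: (k) operates against (j): a current Standing Notice is held. (l), which would lift (k), is inapplicable — Iris is not the subject of the report. (a) remains available.
Exception (b) does not apply: the coverage ratio is 43%, not less than 39%.
Exception (c) does not apply: the Annual Certificate is not current.
Exception (d) fails — the report contains no informant information.
All of (e)'s requirements are met (the report relates to a pending investigation; the reportable unit count is 77, under the 101 limit). Turning to paragraph (o): (o) is triggered — a current Provisional Clearance is held. So (e) is unavailable.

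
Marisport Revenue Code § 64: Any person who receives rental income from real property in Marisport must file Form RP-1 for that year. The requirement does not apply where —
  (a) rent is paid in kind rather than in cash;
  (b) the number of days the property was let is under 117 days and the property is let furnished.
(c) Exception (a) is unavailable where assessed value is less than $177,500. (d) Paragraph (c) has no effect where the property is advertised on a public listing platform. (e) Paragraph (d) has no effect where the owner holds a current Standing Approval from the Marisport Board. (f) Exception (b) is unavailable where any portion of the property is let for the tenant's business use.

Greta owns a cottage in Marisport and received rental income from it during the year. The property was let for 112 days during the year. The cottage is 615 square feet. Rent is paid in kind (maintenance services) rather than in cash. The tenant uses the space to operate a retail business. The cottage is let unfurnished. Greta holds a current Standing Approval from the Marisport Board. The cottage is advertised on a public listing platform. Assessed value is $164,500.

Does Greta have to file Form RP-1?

Exception (a) is satisfied on its face — rent is paid in kind. But: (c) operates — assessed value is $164,500, less than the $177,500 limit. (d) operates (the property is publicly advertised), but is itself disapplied by (e): (e) operates against (d): a current Standing Approval is held. Exception (a) does not apply.
Exception (b) requires that the property is let furnished; but the property is let unfurnished, so (b) is unavailable.
Every exception is unavailable, so the rule governs.

Yes — Greta must file Form RP-1.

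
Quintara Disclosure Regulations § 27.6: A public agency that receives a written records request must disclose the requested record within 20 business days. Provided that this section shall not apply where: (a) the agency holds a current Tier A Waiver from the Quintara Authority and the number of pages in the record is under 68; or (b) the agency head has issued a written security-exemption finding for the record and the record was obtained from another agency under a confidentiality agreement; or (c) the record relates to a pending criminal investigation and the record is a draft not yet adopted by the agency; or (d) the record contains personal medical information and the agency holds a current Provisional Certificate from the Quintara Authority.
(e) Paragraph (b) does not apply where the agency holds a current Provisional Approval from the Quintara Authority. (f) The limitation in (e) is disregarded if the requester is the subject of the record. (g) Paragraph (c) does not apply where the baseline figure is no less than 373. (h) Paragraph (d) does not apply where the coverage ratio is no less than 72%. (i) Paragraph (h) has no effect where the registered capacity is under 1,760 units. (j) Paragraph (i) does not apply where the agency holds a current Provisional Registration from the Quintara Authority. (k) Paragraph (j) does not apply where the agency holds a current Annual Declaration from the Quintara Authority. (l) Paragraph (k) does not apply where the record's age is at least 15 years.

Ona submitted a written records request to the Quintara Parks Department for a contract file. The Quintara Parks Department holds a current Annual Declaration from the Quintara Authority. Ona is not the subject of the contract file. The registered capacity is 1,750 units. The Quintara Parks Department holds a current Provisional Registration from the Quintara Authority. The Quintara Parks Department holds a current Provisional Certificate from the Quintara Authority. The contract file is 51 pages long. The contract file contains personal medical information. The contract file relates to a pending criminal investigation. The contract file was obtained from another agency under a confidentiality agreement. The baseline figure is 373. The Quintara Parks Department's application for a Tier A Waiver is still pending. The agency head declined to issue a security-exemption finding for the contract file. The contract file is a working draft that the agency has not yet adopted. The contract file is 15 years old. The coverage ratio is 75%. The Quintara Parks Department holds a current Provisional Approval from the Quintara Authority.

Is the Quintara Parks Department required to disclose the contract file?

Exception (a) requires that the agency holds a current Tier A Waiver from the Quintara Authority; but the Tier A Waiver is not current, so (a) is unavailable.
Exception (b) does not apply: the agency head declined to issue a security-exemption finding.
Exception (c): the contract file relates to a pending investigation; the contract file is an unadopted draft — every condition holds. However, paragraph (g) must be considered: (g) applies — the baseline figure is 373, meeting the 373 threshold. So (c) is unavailable.
Exception (d)'s conditions are all satisfied: the contract file contains personal medical information; a current Provisional Certificate is held. But: (h) is engaged — the coverage ratio is 75%, meeting the 72% threshold. (i) would limit (h) — the registered capacity is 1,750 units, under the 1,760 units limit — but (j) sets (i) aside: (j) is triggered — a current Provisional Registration is held. (k) would limit (j) — a current Annual Declaration is held — but (l) sets (k) aside: (l) is triggered — the record's age is 15 years, meeting the 15 years threshold. Exception (d) does not apply.
No exception applies. The general rule governs.

Yes — the Quintara Parks Department must disclose the contract file.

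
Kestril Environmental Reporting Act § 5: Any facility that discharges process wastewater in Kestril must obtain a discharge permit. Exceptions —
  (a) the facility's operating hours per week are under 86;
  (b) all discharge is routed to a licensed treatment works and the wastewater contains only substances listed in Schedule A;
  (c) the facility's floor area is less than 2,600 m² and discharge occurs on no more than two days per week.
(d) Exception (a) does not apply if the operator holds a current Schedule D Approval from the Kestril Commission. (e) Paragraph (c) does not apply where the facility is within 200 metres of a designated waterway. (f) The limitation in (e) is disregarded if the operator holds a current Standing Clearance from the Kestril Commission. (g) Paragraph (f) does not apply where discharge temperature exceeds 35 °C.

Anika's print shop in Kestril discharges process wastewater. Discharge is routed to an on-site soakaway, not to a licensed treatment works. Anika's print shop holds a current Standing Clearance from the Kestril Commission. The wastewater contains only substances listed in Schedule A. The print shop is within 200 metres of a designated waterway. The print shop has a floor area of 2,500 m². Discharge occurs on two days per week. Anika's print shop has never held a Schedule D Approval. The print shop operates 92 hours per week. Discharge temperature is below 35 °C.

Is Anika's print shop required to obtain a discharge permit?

Exception (a) requires that the facility's operating hours per week are under 86; but the facility's operating hours per week are 92, not under 86, so (a) is unavailable.
Exception (b) fails — discharge is not routed to a licensed treatment works.
Exception (c) is satisfied on its face — the facility's floor area is 2,500 m², less than the 2,600 m² limit; discharge occurs on no more than two days per week. As to paragraphs (e)–(g): (e) would limit (c) — the print shop is within 200 m of a designated waterway — but (f) sets (e) aside: (f) operates against (e): a current Standing Clearance is held. (g), which would lift (f), is not triggered — discharge temperature is below 35 °C. Exception (c) stands.

No — exception (c) applies; Anika's print shop is not required to obtain a discharge permit.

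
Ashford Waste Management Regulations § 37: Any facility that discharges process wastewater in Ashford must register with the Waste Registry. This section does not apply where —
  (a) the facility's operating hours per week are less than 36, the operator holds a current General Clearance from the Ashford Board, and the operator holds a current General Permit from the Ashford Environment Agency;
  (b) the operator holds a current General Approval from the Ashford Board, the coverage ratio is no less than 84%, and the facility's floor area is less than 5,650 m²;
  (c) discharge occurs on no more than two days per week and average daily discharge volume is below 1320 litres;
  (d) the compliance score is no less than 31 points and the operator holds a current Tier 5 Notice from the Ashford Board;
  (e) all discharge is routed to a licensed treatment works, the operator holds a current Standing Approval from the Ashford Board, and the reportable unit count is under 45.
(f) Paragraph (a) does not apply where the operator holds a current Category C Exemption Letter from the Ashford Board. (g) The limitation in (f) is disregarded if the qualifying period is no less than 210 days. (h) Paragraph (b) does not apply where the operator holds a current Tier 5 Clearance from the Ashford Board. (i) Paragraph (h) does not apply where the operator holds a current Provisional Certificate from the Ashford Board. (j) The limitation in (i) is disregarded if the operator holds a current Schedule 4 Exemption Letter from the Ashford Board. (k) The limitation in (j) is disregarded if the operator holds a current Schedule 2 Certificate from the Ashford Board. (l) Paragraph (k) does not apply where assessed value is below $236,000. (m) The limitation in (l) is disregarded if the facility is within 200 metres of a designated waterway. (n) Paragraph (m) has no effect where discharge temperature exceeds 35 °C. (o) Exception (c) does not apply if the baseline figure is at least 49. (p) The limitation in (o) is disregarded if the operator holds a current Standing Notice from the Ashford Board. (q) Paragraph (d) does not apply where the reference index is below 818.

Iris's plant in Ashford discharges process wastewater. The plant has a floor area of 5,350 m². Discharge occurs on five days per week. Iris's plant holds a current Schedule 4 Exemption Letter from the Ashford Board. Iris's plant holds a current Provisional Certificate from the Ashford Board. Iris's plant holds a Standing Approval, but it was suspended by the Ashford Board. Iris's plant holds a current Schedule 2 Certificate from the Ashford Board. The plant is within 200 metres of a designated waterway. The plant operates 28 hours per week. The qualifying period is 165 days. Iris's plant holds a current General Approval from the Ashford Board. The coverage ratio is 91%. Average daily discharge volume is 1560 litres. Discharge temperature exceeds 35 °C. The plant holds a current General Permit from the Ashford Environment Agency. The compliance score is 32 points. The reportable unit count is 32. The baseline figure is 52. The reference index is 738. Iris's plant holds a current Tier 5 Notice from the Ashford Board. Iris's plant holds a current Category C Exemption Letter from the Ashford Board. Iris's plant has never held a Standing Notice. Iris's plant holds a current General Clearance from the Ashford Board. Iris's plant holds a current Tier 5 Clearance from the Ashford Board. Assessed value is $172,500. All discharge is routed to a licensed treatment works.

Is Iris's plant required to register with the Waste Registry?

All of (a)'s requirements are met (the facility's operating hours per week are 28, less than the 36 limit; a current General Clearance is held; a current General Permit is held). However, paragraphs (f)–(g) must be considered: (f) operates against (a): a current Category C Exemption Letter is held. (g), which would lift (f), does not operate here — the qualifying period is 165 days, short of 210 days. So (a) is unavailable.
All of (b)'s requirements are met (a current General Approval is held; the coverage ratio is 91%, meeting the 84% threshold; the facility's floor area is 5,350 m², less than the 5,650 m² limit). But applying paragraphs (h)–(n): (h) operates — a current Tier 5 Clearance is held. (i) would limit (h) — a current Provisional Certificate is held — but (j) sets (i) aside: (j) is engaged — a current Schedule 4 Exemption Letter is held. (k) is triggered (a current Schedule 2 Certificate is held), but is overridden by (l): (l) operates against (k): assessed value is $172,500, below the $236,000 limit. (m) is engaged (the plant is within 200 m of a designated waterway), but is itself disapplied by (n): (n) operates against (m): discharge temperature exceeds 35 °C. So (b) is unavailable.
Exception (c) does not apply: discharge occurs on five days per week.
Exception (d)'s conditions are all satisfied: the compliance score is 32 points, meeting the 31 points threshold; a current Tier 5 Notice is held. But applying paragraph (q): (q) applies — the reference index is 738, below the 818 limit. Exception (d) does not apply.
Exception (e) does not apply: there is no Standing Approval in force.
No exception applies. The general rule governs.

Yes — Iris's plant must register with the Waste Registry.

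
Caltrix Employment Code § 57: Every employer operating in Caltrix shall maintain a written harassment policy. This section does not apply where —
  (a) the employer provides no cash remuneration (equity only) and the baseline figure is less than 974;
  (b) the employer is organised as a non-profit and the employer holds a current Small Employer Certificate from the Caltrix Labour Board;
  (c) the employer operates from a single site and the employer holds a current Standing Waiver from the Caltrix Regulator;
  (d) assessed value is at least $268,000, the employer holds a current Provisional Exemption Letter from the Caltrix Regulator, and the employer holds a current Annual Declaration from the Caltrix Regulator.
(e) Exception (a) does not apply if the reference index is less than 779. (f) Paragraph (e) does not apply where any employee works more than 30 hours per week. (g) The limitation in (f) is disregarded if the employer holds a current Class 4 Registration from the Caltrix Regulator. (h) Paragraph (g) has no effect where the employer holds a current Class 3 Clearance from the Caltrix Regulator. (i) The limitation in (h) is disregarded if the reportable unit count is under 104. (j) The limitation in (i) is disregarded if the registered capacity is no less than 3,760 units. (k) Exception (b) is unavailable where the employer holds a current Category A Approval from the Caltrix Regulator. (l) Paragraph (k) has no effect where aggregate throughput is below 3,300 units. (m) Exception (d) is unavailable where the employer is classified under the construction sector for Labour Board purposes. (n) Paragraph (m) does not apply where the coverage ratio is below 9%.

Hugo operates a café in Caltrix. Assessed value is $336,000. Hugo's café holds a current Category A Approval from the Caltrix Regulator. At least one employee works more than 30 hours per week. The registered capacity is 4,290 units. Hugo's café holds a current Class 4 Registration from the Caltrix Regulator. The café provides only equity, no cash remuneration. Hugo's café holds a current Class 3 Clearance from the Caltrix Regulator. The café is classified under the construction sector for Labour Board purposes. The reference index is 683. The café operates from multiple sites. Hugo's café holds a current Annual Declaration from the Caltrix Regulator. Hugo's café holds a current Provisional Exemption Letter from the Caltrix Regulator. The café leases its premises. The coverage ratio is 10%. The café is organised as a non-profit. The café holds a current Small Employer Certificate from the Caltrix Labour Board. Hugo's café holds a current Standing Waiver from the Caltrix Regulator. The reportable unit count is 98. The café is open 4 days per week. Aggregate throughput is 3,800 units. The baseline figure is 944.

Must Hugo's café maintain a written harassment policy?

No — exception (a) applies; Hugo's café is not required to maintain a written harassment policy.

Exception (a): remuneration is equity-only; the baseline figure is 944, less than the 974 limit — every condition holds. As to paragraphs (e)–(j): (e) is triggered (the reference index is 683, less than the 779 limit), but yields to (f): (f) operates against (e): at least one employee exceeds 30 hours/week. (g) would limit (f) — a current Class 4 Registration is held — but (h) sets (g) aside: (h) applies — a current Class 3 Clearance is held. (i) applies (the reportable unit count is 98, under the 104 limit), but is displaced by (j): (j) operates against (i): the registered capacity is 4,290 units, meeting the 3,760 units threshold. (a) remains available.
Exception (b) is satisfied on its face — the employer is a non-profit; a current Small Employer Certificate is held. But: (k) operates against (b): a current Category A Approval is held. (l), which would lift (k), does not operate here — aggregate throughput is 3,800 units, not below 3,300 units. (b) is therefore removed.
Exception (c) fails — the employer operates from multiple sites.
All of (d)'s requirements are met (assessed value is $336,000, meeting the $268,000 threshold; a current Provisional Exemption Letter is held; a current Annual Declaration is held). However, paragraphs (m)–(n) must be considered: (m) applies — the café is classified under the construction sector. (n), which would lift (m), is not engaged — the coverage ratio is 10%, not below 9%. So (d) is unavailable.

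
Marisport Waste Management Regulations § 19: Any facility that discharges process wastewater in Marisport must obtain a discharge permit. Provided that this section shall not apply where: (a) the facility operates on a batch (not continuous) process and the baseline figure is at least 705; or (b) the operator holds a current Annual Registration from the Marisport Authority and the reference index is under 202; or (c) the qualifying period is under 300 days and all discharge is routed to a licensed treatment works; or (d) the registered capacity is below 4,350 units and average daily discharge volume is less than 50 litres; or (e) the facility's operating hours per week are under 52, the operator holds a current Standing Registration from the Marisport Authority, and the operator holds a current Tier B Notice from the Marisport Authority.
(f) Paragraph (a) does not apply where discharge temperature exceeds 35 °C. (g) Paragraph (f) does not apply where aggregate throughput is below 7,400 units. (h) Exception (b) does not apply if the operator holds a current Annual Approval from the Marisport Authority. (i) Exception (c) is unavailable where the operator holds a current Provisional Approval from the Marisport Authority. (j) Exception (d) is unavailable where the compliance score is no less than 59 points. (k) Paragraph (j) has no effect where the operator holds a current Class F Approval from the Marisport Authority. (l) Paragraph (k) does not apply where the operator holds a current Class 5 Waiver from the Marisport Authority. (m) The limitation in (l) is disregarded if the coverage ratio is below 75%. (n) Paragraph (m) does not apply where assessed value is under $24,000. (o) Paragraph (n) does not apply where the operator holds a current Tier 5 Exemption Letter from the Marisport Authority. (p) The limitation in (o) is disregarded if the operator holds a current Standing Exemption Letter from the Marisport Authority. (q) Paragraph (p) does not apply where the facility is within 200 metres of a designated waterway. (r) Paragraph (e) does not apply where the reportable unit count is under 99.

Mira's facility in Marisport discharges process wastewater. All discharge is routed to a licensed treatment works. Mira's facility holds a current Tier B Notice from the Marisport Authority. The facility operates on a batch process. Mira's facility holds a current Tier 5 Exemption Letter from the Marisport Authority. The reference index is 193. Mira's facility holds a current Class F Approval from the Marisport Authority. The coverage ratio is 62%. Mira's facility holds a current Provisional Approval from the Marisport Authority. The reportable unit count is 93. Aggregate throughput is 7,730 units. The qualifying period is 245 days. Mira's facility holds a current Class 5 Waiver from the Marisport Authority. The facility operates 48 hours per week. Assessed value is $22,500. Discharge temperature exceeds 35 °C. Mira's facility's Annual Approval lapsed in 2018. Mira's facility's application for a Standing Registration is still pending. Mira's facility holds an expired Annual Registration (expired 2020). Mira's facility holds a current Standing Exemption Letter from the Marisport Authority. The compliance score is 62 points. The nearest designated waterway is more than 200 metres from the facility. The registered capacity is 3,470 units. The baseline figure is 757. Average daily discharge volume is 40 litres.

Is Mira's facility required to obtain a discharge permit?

Yes — Mira's facility must obtain a discharge permit.

All of (a)'s requirements are met (the facility operates on a batch process; the baseline figure is 757, meeting the 705 threshold). However, paragraphs (f)–(g) must be considered: (f) applies — discharge temperature exceeds 35 °C. (g), which would lift (f), is inapplicable — aggregate throughput is 7,730 units, not below 7,400 units. (a) is therefore removed.
Exception (b) requires that the operator holds a current Annual Registration from the Marisport Authority; but there is no Annual Registration in force, so (b) is unavailable.
All of (c)'s requirements are met (the qualifying period is 245 days, under the 300 days limit; discharge is routed to a licensed treatment works). However, paragraph (i) must be considered: (i) operates — a current Provisional Approval is held. (c) is therefore removed.
Exception (d) is satisfied on its face — the registered capacity is 3,470 units, below the 4,350 units limit; average daily discharge volume is 40 litres, less than the 50 litres limit. Turning to paragraphs (j)–(q): (j) operates — the compliance score is 62 points, meeting the 59 points threshold. (k) applies (a current Class F Approval is held), but is set aside by (l): (l) operates — a current Class 5 Waiver is held. (m) would limit (l) — the coverage ratio is 62%, below the 75% limit — but (n) sets (m) aside: (n) applies — assessed value is $22,500, under the $24,000 limit. (o) would limit (n) — a current Tier 5 Exemption Letter is held — but (p) sets (o) aside: (p) is engaged — a current Standing Exemption Letter is held. (q) is not triggered (the facility is more than 200 m from any designated waterway), so (p) stands. Exception (d) does not apply.
Exception (e) fails — there is no Standing Registration in force.
No exception displaces § 19.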